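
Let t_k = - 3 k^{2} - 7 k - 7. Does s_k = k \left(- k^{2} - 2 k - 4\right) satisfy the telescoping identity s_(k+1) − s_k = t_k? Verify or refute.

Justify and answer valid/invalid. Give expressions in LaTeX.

valid (s_(k+1) − s_k reduces to t_k)

s_(k+1) = -(k + 1)*(2*k + (k + 1)**2 + 6)
s_(k+1) − s_k = -3*k**2 - 7*k - 7
(s_(k+1) − s_k) − t_k = 0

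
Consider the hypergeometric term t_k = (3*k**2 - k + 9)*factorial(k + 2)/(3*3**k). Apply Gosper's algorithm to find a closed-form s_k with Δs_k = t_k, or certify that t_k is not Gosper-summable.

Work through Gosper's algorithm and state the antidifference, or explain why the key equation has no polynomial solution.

s_k = (3*k - 4)*factorial(k + 2)/3**k

r(k) = (k + 3)*(-k + 3*(k + 1)**2 + 8)/(3*(3*k**2 - k + 9)) after simplifying.
Gosper form: A/B · C(k+1)/C(k) with A=k/3 + 1, B=1, C=k**2 - k/3 + 3.
Solve (k/3 + 1)·f(k+1) − (1)·f(k) = k**2 - k/3 + 3.
d = 1 from the (1,0,2) case.
Solve for f: f(k) = 3*k - 4 (degree 1 ≤ 1).
Certificate R = B(k−1)f/C = 3*(3*k - 4)/(3*k**2 - k + 9) gives s_k = (3*k - 4)*factorial(k + 2)/3**k.
Check: Δs_k = (3*k**2 - k + 9)*factorial(k + 2)/(3*3**k). ✓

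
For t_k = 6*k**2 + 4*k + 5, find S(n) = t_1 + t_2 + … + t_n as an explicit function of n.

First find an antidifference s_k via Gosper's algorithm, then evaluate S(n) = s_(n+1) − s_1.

S(n) = n*(2*n**2 + 5*n + 8)

The ratio is (6*k**2 + 16*k + 15)/(6*k**2 + 4*k + 5).
Gosper form: A/B · C(k+1)/C(k) with A=1, B=1, C=k**2 + 2*k/3 + 5/6.
Need (1)·f(k+1) − (1)·f(k) = k**2 + 2*k/3 + 5/6.
deg f ≤ 3 (via 0,0,2).
Solve for f: f(k) = k*(2*k**2 - k + 4)/6 (degree 3 ≤ 3).
Then R = B(k−1)f/C = k*(2*k**2 - k + 4)/(6*k**2 + 4*k + 5), so s_k = R(k)·t_k = k*(2*k**2 - k + 4).
s_(k+1) − s_k = 6*k**2 + 4*k + 5 = t_k.
Telescope: S(n) = s_(n+1) − s_(1) = 2*n**3 + 5*n**2 + 8*n + 5 − (5) = n*(2*n**2 + 5*n + 8).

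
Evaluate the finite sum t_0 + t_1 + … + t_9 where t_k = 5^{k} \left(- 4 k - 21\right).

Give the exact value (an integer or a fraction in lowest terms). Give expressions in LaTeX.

Σ = -136718746

r(k) = 5*(4*k + 25)/(4*k + 21) after simplifying.
Gosper form: A/B · C(k+1)/C(k) with A=5, B=1, C=k + 21/4.
Key eq: (5)·f(k+1) = (1)·f(k) + (k + 21/4).
Bound: deg f ≤ 1.
Solve for f: f(k) = (k + 4)/4 (degree 1 ≤ 1).
R(k) = B(k−1)·f(k)/C(k) = (k + 4)/(4*k + 21); s_k = R·t_k = 5**k*(-k - 4).
s_(k+1) − s_k = 5**k*(-4*k - 21) = t_k.
Σ_(k=0)^(9) t_k = s_(10) − s_(0) = -136718750 − (-4) = -136718746.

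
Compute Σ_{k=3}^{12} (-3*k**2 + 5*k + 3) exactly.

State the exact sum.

r(k) = (3*k**2 + k - 5)/(3*k**2 - 5*k - 3) after simplifying.
Normal form (A,B,C) = (1, 1, k**2 - 5*k/3 - 1).
f must satisfy (1)·f(k+1) − (1)·f(k) = k**2 - 5*k/3 - 1.
d = 3 from the (0,0,2) case.
A polynomial solution: f(k) = k**2*(k - 4)/3.
Then R = B(k−1)f/C = k**2*(k - 4)/(3*k**2 - 5*k - 3), so s_k = R(k)·t_k = k**2*(4 - k).
s_(k+1) − s_k = -3*k**2 + 5*k + 3 = t_k.
Telescoping: Σ = s_(13) − s_(3) = -1521 − (9) = -1530.

Σ = -1530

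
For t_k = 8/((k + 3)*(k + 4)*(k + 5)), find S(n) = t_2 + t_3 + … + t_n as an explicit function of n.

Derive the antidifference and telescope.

S(n) = 2*(n**2 + 9*n - 10)/(15*(n**2 + 9*n + 20))

t_(k+1)/t_k = (k + 3)/(k + 6).
Take A(k)=k + 3, B(k)=k + 6, C(k)=1.
Need (k + 3)·f(k+1) − (k + 5)·f(k) = 1.
Bound: deg f ≤ 2.
A polynomial solution: f(k) = k*(k + 7)/24.
Get s_k = R·t_k = k*(k + 7)/(3*(k + 3)*(k + 4)) with R(k) = B(k−1)f(k)/C(k) = k*(k + 5)*(k + 7)/24.
Check: Δs_k = 8/(k**3 + 12*k**2 + 47*k + 60). ✓
Telescope: S(n) = s_(n+1) − s_(2) = (n**2 + 9*n + 8)/(3*(n**2 + 9*n + 20)) − (1/5) = 2*(n**2 + 9*n - 10)/(15*(n**2 + 9*n + 20)).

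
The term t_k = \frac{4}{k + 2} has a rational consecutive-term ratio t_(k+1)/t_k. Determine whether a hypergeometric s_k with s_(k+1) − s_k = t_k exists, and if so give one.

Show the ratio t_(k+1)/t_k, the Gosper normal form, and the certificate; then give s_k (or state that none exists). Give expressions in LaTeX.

none — t_k is not Gosper-summable

Step 1: r(k) = (k + 2)/(k + 3).
Gosper form: A/B · C(k+1)/C(k) with A=k + 2, B=k + 3, C=1.
Need (k + 2)·f(k+1) − (k + 2)·f(k) = 1.
Degrees (1,1,0) ⇒ d ≤ 0.
f = c0 ⇒ A·f(k+1) − B(k−1)·f(k) − C = -1. The system {-1 = 0} is inconsistent; no antidifference.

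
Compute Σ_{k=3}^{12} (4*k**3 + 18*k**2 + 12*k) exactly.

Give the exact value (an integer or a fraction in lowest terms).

Σ = 36810

Compute t_(k+1)/t_k: get (2*k**3 + 15*k**2 + 30*k + 17)/(k*(2*k**2 + 9*k + 6)).
Take A(k)=1, B(k)=1, C(k)=k**3 + 9*k**2/2 + 3*k.
Solve (1)·f(k+1) − (1)·f(k) = k**3 + 9*k**2/2 + 3*k.
d = 4 from the (0,0,3) case.
Solve for f: f(k) = k*(k - 1)*(k**2 + 5*k + 3)/4 (degree 4 ≤ 4).
So s_k = (B(k−1)f/C)·t_k = ((k - 1)*(k**2 + 5*k + 3)/(2*(2*k**2 + 9*k + 6)))·t_k = k*(k**3 + 4*k**2 - 2*k - 3).
Check: Δs_k = 2*k*(2*k**2 + 9*k + 6). ✓
Σ_(k=3)^(12) t_k = s_(13) − s_(3) = 36972 − (162) = 36810.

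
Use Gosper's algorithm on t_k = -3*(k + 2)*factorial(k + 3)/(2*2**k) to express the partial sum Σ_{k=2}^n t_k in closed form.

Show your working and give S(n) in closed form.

Ratio r(k) = (k + 3)*(k + 4)/(2*(k + 2)).
Gosper form: A/B · C(k+1)/C(k) with A=k/2 + 2, B=1, C=k + 2.
Set up (k/2 + 2)·f(k+1) − (1)·f(k) − (k + 2) = 0.
Degrees (1,0,1) ⇒ d ≤ 0.
Solving with deg f ≤ 0: f(k) = 2.
R(k) = B(k−1)·f(k)/C(k) = 2/(k + 2); s_k = R·t_k = -3*factorial(k + 3)/2**k.
Check: Δs_k = -3*(k + 2)*factorial(k + 3)/(2*2**k). ✓
Evaluate: s_(n+1) = -3*2**(-n - 1)*factorial(n + 4); subtract s_(2) = -90 ⇒ S(n) = 90 - 3*factorial(n + 4)/(2*2**n).

S(n) = 90 - 3*factorial(n + 4)/(2*2**n)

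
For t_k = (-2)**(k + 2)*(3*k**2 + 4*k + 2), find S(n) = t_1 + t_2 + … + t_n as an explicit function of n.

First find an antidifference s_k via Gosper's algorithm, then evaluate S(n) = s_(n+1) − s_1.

S(n) = 8*(-2)**n*n**2 + 16*(-2)**n*n + 8*(-2)**n - 8

Ratio r(k) = 2*(-3*k**2 - 10*k - 9)/(3*k**2 + 4*k + 2).
So A=-2 and B=1, with C=k**2 + 4*k/3 + 2/3.
Solve (-2)·f(k+1) − (1)·f(k) = k**2 + 4*k/3 + 2/3.
d = 2 from the (0,0,2) case.
Coefficient equations give f(k) = -k**2/3.
Then R = B(k−1)f/C = -k**2/(3*k**2 + 4*k + 2), so s_k = R(k)·t_k = -(-2)**(k + 2)*k**2.
Δs = (-2)**(k + 2)*(k**2 + 2*(k + 1)**2), as required.
Telescope: S(n) = s_(n+1) − s_(1) = 8*(-2)**n*(n**2 + 2*n + 1) − (8) = 8*(-2)**n*n**2 + 16*(-2)**n*n + 8*(-2)**n - 8.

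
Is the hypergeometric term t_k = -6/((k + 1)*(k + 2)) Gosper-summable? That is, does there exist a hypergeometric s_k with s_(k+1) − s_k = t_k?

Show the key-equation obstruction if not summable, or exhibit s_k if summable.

Yes. s_k = -6*k/(k + 1).

Compute t_(k+1)/t_k: get (k + 1)/(k + 3).
Normal form (A,B,C) = (k + 1, k + 3, 1).
Set up (k + 1)·f(k+1) − (k + 2)·f(k) − (1) = 0.
Bound: deg f ≤ 1.
Coefficient equations give f(k) = k.
Get s_k = R·t_k = -6*k/(k + 1) with R(k) = B(k−1)f(k)/C(k) = k*(k + 2).
Check: Δs_k = -6/(k**2 + 3*k + 2). ✓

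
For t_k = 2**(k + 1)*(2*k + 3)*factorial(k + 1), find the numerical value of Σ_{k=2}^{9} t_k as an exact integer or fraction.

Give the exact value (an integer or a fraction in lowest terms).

Σ = 81749606352

r(k) = 2*(k + 2)*(2*k + 5)/(2*k + 3) after simplifying.
Take A(k)=2*k + 4, B(k)=1, C(k)=k + 3/2.
Set up (2*k + 4)·f(k+1) − (1)·f(k) − (k + 3/2) = 0.
Degrees (1,0,1) ⇒ d ≤ 0.
Solving with deg f ≤ 0: f(k) = 1/2.
Get s_k = R·t_k = 2**(k + 1)*factorial(k + 1) with R(k) = B(k−1)f(k)/C(k) = 1/(2*k + 3).
Check: Δs_k = 2**(k + 1)*(2*k + 3)*factorial(k + 1). ✓
Σ_(k=2)^(9) t_k = s_(10) − s_(2) = 81749606400 − (48) = 81749606352.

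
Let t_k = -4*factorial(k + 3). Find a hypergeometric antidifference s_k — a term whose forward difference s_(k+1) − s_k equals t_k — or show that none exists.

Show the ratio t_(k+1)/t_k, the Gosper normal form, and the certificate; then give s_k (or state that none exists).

Compute t_(k+1)/t_k: get k + 4.
Normal form (A,B,C) = (k + 4, 1, 1).
Solve (k + 4)·f(k+1) − (1)·f(k) = 1.
From deg A=1, deg B=0, deg C=0: d=-1.
Bound -1 < 0, so the key equation has no polynomial solution.

none (Gosper's algorithm certifies no s_k)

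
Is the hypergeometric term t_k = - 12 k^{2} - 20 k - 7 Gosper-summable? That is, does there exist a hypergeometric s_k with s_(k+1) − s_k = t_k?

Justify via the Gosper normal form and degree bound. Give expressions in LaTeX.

r(k) = (12*k**2 + 44*k + 39)/(12*k**2 + 20*k + 7) after simplifying.
Factor: A=1; B=1; C=k**2 + 5*k/3 + 7/12.
Key eq: (1)·f(k+1) = (1)·f(k) + (k**2 + 5*k/3 + 7/12).
From deg A=0, deg B=0, deg C=2: d=3.
Match coefficients ⇒ f(k) = k*(4*k**2 + 4*k - 1)/12.
Then R = B(k−1)f/C = k*(4*k**2 + 4*k - 1)/((2*k + 1)*(6*k + 7)), so s_k = R(k)·t_k = k*(-4*k**2 - 4*k + 1).
Δs = -12*k**2 - 20*k - 7, as required.

Yes. s_k = k \left(- 4 k^{2} - 4 k + 1\right).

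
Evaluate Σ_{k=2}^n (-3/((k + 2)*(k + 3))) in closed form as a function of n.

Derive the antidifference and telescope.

S(n) = 3*(1 - n)/(4*(n + 3))

Compute t_(k+1)/t_k: get (k + 2)/(k + 4).
A = k + 2, B = k + 4, C = 1.
Need (k + 2)·f(k+1) − (k + 3)·f(k) = 1.
deg f ≤ 1 (via 1,1,0).
Solving with deg f ≤ 1: f(k) = k/2.
So s_k = (B(k−1)f/C)·t_k = (k*(k + 3)/2)·t_k = -3*k/(2*k + 4).
Verify: -3/(k**2 + 5*k + 6) matches t_k.
Telescope: S(n) = s_(n+1) − s_(2) = 3*(-n - 1)/(2*(n + 3)) − (-3/4) = 3*(1 - n)/(4*(n + 3)).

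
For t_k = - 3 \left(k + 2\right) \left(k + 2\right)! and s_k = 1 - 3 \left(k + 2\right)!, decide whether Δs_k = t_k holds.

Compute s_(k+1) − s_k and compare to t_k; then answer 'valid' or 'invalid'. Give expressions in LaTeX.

valid; difference matches t_k

s_(k+1) = 1 - 3*factorial(k + 3)
s_(k+1) − s_k = -3*(k + 2)*factorial(k + 2)
(s_(k+1) − s_k) − t_k = 0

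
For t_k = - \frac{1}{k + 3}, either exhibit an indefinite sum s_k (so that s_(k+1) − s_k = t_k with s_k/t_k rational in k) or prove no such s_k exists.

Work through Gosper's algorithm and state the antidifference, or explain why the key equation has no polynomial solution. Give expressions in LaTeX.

Step 1: r(k) = (k + 3)/(k + 4).
Factor: A=k + 3; B=k + 4; C=1.
Key eq: (k + 3)·f(k+1) = (k + 3)·f(k) + (1).
d = 0 from the (1,1,0) case.
Put f(k) = c0: A·f(k+1) − B(k−1)·f(k) − C = -1; need -1 = 0 — inconsistent ⇒ no f, not summable.

none (Gosper's algorithm certifies no s_k)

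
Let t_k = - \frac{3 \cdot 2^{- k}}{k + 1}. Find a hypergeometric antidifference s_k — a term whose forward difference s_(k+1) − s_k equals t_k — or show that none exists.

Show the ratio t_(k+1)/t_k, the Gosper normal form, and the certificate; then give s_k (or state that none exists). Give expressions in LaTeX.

r(k) = (k + 1)/(2*(k + 2)) after simplifying.
A = k/2 + 1/2, B = k + 2, C = 1.
Set up (k/2 + 1/2)·f(k+1) − (k + 1)·f(k) − (1) = 0.
d = -1 from the (1,1,0) case.
deg f ≤ -1 is impossible — no certificate.

not Gosper-summable; s_k does not exist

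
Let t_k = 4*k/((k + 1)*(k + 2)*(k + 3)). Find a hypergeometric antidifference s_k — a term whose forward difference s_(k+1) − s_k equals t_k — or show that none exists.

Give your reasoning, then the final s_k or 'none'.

s_k = k*(k - 1)/((k + 1)*(k + 2))

t_(k+1)/t_k = (k + 1)**2/(k*(k + 4)).
Take A(k)=k + 1, B(k)=k + 4, C(k)=k.
Need (k + 1)·f(k+1) − (k + 3)·f(k) = k.
Degrees (1,1,1) ⇒ d ≤ 2.
Coefficient equations give f(k) = k*(k - 1)/4.
Certificate R = B(k−1)f/C = (k - 1)*(k + 3)/4 gives s_k = k*(k - 1)/((k + 1)*(k + 2)).
s_(k+1) − s_k = 4*k/(k**3 + 6*k**2 + 11*k + 6) = t_k.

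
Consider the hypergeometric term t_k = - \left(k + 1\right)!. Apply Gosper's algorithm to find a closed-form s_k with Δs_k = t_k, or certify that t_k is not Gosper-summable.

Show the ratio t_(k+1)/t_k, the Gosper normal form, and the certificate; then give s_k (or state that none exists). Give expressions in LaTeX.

r(k) = k + 2 after simplifying.
So A=k + 2 and B=1, with C=1.
Set up (k + 2)·f(k+1) − (1)·f(k) − (1) = 0.
From deg A=1, deg B=0, deg C=0: d=-1.
d = -1 < 0 ⇒ no nonzero polynomial f; not summable.

none (Gosper's algorithm certifies no s_k)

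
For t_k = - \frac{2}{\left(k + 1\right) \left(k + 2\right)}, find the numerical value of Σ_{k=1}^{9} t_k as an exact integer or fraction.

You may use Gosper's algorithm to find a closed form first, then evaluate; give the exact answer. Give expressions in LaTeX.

Σ = -9/11

The ratio is (k + 1)/(k + 3).
Factor: A=k + 1; B=k + 3; C=1.
f must satisfy (k + 1)·f(k+1) − (k + 2)·f(k) = 1.
Degrees (1,1,0) ⇒ d ≤ 1.
Match coefficients ⇒ f(k) = k.
Get s_k = R·t_k = -2*k/(k + 1) with R(k) = B(k−1)f(k)/C(k) = k*(k + 2).
Check: Δs_k = -2/(k**2 + 3*k + 2). ✓
Sum = s_(10) − s_(1); s_(10) = -20/11, s_(1) = -1 ⇒ -9/11.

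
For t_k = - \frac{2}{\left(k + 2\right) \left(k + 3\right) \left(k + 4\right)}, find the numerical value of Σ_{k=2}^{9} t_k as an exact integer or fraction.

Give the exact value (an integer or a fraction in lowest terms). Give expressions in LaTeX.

Σ = -17/390

The ratio is (k + 2)/(k + 5).
Take A(k)=k + 2, B(k)=k + 5, C(k)=1.
Need (k + 2)·f(k+1) − (k + 4)·f(k) = 1.
d = 2 from the (1,1,0) case.
Coefficient equations give f(k) = k*(k + 5)/12.
Get s_k = R·t_k = k*(-k - 5)/(6*(k + 2)*(k + 3)) with R(k) = B(k−1)f(k)/C(k) = k*(k + 4)*(k + 5)/12.
s_(k+1) − s_k = -2/(k**3 + 9*k**2 + 26*k + 24) = t_k.
Telescoping: Σ = s_(10) − s_(2) = -25/156 − (-7/60) = -17/390.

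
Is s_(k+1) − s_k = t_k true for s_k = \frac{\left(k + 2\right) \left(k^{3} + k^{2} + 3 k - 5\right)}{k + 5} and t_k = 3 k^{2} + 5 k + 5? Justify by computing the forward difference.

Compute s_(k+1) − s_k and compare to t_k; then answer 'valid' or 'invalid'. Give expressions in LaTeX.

Invalid: residual \frac{3 \left(- 2 k^{3} - 19 k^{2} - 27 k - 30\right)}{k^{2} + 11 k + 30} ≠ 0.

s_(k+1) = k*(k**3 + 7*k**2 + 20*k + 24)/(k + 6)
s_(k+1) − s_k = (3*k**4 + 32*k**3 + 93*k**2 + 124*k + 60)/(k**2 + 11*k + 30)
(s_(k+1) − s_k) − t_k = 3*(-2*k**3 - 19*k**2 - 27*k - 30)/(k**2 + 11*k + 30)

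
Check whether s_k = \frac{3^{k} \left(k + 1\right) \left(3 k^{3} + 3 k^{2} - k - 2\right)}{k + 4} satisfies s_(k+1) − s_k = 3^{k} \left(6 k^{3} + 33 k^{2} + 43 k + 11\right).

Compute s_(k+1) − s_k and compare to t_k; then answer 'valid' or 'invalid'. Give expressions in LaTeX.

Invalid: residual \frac{3^{k + 1} \left(- 6 k^{4} - 54 k^{3} - 172 k^{2} - 184 k - 46\right)}{k^{2} + 9 k + 20} ≠ 0.

s_(k+1) = 3**(k + 1)*(3*k**4 + 18*k**3 + 38*k**2 + 31*k + 6)/(k + 5)
s_(k+1) − s_k = 3**k*(6*k**5 + 69*k**4 + 298*k**3 + 542*k**2 + 407*k + 82)/(k**2 + 9*k + 20)
(s_(k+1) − s_k) − t_k = 3**(k + 1)*(-6*k**4 - 54*k**3 - 172*k**2 - 184*k - 46)/(k**2 + 9*k + 20)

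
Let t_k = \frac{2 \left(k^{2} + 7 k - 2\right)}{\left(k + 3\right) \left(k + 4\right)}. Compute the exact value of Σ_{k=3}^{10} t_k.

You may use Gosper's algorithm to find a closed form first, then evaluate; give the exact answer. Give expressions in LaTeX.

Σ = 40/3

t_(k+1)/t_k = (k + 3)*(7*k + (k + 1)**2 + 5)/((k + 5)*(k**2 + 7*k - 2)).
Factor: A=k + 3; B=k + 5; C=k**2 + 7*k - 2.
Need (k + 3)·f(k+1) − (k + 4)·f(k) = k**2 + 7*k - 2.
deg f ≤ 2 (via 1,1,2).
A polynomial solution: f(k) = k*(3*k - 5)/3.
Certificate R = B(k−1)f/C = k*(k + 4)*(3*k - 5)/(3*(k**2 + 7*k - 2)) gives s_k = 2*k*(3*k - 5)/(3*(k + 3)).
s_(k+1) − s_k = 2*(k**2 + 7*k - 2)/(k**2 + 7*k + 12) = t_k.
Telescoping: Σ = s_(11) − s_(3) = 44/3 − (4/3) = 40/3.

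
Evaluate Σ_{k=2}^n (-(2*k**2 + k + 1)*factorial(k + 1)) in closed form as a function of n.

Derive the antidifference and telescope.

S(n) = -2*n*factorial(n + 2) + factorial(n + 2) + 6

Compute t_(k+1)/t_k: get (k + 2)*(k + 2*(k + 1)**2 + 2)/(2*k**2 + k + 1).
Normal form (A,B,C) = (k + 2, 1, k**2 + k/2 + 1/2).
Need (k + 2)·f(k+1) − (1)·f(k) = k**2 + k/2 + 1/2.
Bound: deg f ≤ 1.
Solving with deg f ≤ 1: f(k) = (2*k - 3)/2.
Then R = B(k−1)f/C = (2*k - 3)/(2*k**2 + k + 1), so s_k = R(k)·t_k = -(2*k - 3)*factorial(k + 1).
s_(k+1) − s_k = -(2*k**2 + k + 1)*factorial(k + 1) = t_k.
Telescope: S(n) = s_(n+1) − s_(2) = -(2*n - 1)*factorial(n + 2) − (-6) = -2*n*factorial(n + 2) + factorial(n + 2) + 6.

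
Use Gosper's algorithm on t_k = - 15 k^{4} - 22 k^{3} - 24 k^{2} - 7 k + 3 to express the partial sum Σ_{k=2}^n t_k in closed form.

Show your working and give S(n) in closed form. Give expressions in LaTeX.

Compute t_(k+1)/t_k: get (15*k**4 + 82*k**3 + 180*k**2 + 181*k + 65)/(15*k**4 + 22*k**3 + 24*k**2 + 7*k - 3).
Factor: A=1; B=1; C=k**4 + 22*k**3/15 + 8*k**2/5 + 7*k/15 - 1/5.
Key eq: (1)·f(k+1) = (1)·f(k) + (k**4 + 22*k**3/15 + 8*k**2/5 + 7*k/15 - 1/5).
From deg A=0, deg B=0, deg C=4: d=5.
Match coefficients ⇒ f(k) = k*(3*k**4 - 2*k**3 + 2*k**2 - 3*k - 3)/15.
R(k) = B(k−1)·f(k)/C(k) = k*(3*k**4 - 2*k**3 + 2*k**2 - 3*k - 3)/(15*k**4 + 22*k**3 + 24*k**2 + 7*k - 3); s_k = R·t_k = k*(-3*k**4 + 2*k**3 - 2*k**2 + 3*k + 3).
Δs = -15*k**4 - 22*k**3 - 24*k**2 - 7*k + 3, as required.
Evaluate: s_(n+1) = -3*n**5 - 13*n**4 - 24*n**3 - 21*n**2 - 4*n + 3; subtract s_(2) = -62 ⇒ S(n) = -3*n**5 - 13*n**4 - 24*n**3 - 21*n**2 - 4*n + 65.

S(n) = - 3 n^{5} - 13 n^{4} - 24 n^{3} - 21 n^{2} - 4 n + 65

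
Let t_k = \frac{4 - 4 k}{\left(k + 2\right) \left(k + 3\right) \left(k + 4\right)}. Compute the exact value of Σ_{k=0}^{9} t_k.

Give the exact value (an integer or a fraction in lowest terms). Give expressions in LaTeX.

t_(k+1)/t_k = k*(k + 2)/((k - 1)*(k + 5)).
Gosper form: A/B · C(k+1)/C(k) with A=k + 2, B=k + 5, C=k - 1.
f must satisfy (k + 2)·f(k+1) − (k + 4)·f(k) = k - 1.
Degrees (1,1,1) ⇒ d ≤ 2.
Solving with deg f ≤ 2: f(k) = k*(k - 7)/12.
Get s_k = R·t_k = -k*(k - 7)/(3*(k + 2)*(k + 3)) with R(k) = B(k−1)f(k)/C(k) = k*(k - 7)*(k + 4)/(12*(k - 1)).
Verify: 4*(1 - k)/(k**3 + 9*k**2 + 26*k + 24) matches t_k.
Telescoping: Σ = s_(10) − s_(0) = -5/78 − (0) = -5/78.

Σ = -5/78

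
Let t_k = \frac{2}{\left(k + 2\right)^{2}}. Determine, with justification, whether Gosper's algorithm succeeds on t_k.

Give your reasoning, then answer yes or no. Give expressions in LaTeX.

No — t_k has no hypergeometric antidifference.

t_(k+1)/t_k = (k + 2)**2/(k + 3)**2.
Gosper form: A/B · C(k+1)/C(k) with A=k**2 + 4*k + 4, B=k**2 + 6*k + 9, C=1.
f must satisfy (k**2 + 4*k + 4)·f(k+1) − (k**2 + 4*k + 4)·f(k) = 1.
From deg A=2, deg B=2, deg C=0: d=0.
Write f(k) = c0. Then LHS − RHS = -1, requiring -1 = 0: contradictory. No certificate.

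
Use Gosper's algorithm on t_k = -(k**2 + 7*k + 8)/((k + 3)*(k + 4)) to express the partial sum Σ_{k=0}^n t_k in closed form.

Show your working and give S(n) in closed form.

The ratio is (k + 3)*(7*k + (k + 1)**2 + 15)/((k + 5)*(k**2 + 7*k + 8)).
So A=k + 3 and B=k + 5, with C=k**2 + 7*k + 8.
Solve (k + 3)·f(k+1) − (k + 4)·f(k) = k**2 + 7*k + 8.
Degrees (1,1,2) ⇒ d ≤ 2.
Solving with deg f ≤ 2: f(k) = k*(3*k + 5)/3.
So s_k = (B(k−1)f/C)·t_k = (k*(k + 4)*(3*k + 5)/(3*(k**2 + 7*k + 8)))·t_k = k*(-3*k - 5)/(3*(k + 3)).
s_(k+1) − s_k = (-k**2 - 7*k - 8)/(k**2 + 7*k + 12) = t_k.
s_(n+1) = (-3*n**2 - 11*n - 8)/(3*(n + 4)) and s_(0) = 0, so S(n) = (-3*n**2 - 11*n - 8)/(3*(n + 4)).

S(n) = (-3*n**2 - 11*n - 8)/(3*(n + 4))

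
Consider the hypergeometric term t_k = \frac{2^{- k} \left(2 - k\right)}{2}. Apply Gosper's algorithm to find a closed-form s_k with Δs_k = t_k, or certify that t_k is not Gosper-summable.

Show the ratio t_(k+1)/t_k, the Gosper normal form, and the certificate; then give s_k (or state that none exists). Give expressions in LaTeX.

t_(k+1)/t_k = (k - 1)/(2*(k - 2)).
So A=1/2 and B=1, with C=k - 2.
Need (1/2)·f(k+1) − (1)·f(k) = k - 2.
Bound: deg f ≤ 1.
Coefficient equations give f(k) = -2*(k - 1).
So s_k = (B(k−1)f/C)·t_k = (-2*(k - 1)/(k - 2))·t_k = (k - 1)/2**k.
s_(k+1) − s_k = (2 - k)/(2*2**k) = t_k.

s_k = 2^{- k} \left(k - 1\right)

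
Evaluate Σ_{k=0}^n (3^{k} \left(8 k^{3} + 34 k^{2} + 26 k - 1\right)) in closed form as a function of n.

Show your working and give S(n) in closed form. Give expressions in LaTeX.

S(n) = 12 \cdot 3^{n} n^{3} + 33 \cdot 3^{n} n^{2} + 24 \cdot 3^{n} n - 3 \cdot 3^{n} + 2

Ratio r(k) = 3*(8*k**3 + 58*k**2 + 118*k + 67)/(8*k**3 + 34*k**2 + 26*k - 1).
Take A(k)=3, B(k)=1, C(k)=k**3 + 17*k**2/4 + 13*k/4 - 1/8.
Key eq: (3)·f(k+1) = (1)·f(k) + (k**3 + 17*k**2/4 + 13*k/4 - 1/8).
Bound: deg f ≤ 3.
Solve for f: f(k) = (4*k**3 - k**2 - 2*k - 2)/8 (degree 3 ≤ 3).
Then R = B(k−1)f/C = (4*k**3 - k**2 - 2*k - 2)/(8*k**3 + 34*k**2 + 26*k - 1), so s_k = R(k)·t_k = 3**k*(4*k**3 - k**2 - 2*k - 2).
Verify: 3**k*(8*k**3 + 34*k**2 + 26*k - 1) matches t_k.
s_(n+1) = 3**(n + 1)*(4*n**3 + 11*n**2 + 8*n - 1) and s_(0) = -2, so S(n) = 12*3**n*n**3 + 33*3**n*n**2 + 24*3**n*n - 3*3**n + 2.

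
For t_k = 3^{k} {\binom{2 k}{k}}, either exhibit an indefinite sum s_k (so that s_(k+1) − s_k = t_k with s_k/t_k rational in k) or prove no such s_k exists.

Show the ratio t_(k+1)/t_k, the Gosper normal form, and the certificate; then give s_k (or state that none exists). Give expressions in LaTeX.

Compute t_(k+1)/t_k: get 6*(2*k + 1)/(k + 1).
A = 12*k + 6, B = k + 1, C = 1.
Set up (12*k + 6)·f(k+1) − (k)·f(k) − (1) = 0.
deg f ≤ -1 (via 1,1,0).
d = -1 < 0 ⇒ no nonzero polynomial f; not summable.

none — t_k is not Gosper-summable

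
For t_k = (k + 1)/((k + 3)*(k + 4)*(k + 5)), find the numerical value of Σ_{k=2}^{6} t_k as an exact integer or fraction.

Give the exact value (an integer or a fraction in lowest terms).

r(k) = (k + 2)*(k + 3)/((k + 1)*(k + 6)) after simplifying.
Gosper form: A/B · C(k+1)/C(k) with A=k + 3, B=k + 6, C=k + 1.
Set up (k + 3)·f(k+1) − (k + 5)·f(k) − (k + 1) = 0.
d = 2 from the (1,1,1) case.
Coefficient equations give f(k) = k*(k + 1)/6.
Then R = B(k−1)f/C = k*(k + 5)/6, so s_k = R(k)·t_k = k*(k + 1)/(6*(k + 3)*(k + 4)).
Δs = (k + 1)/(k**3 + 12*k**2 + 47*k + 60), as required.
Sum = s_(7) − s_(2); s_(7) = 14/165, s_(2) = 1/30 ⇒ 17/330.

Σ = 17/330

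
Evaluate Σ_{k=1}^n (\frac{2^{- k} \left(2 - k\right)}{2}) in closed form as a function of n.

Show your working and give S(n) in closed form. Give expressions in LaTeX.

S(n) = 2^{- n - 1} n

Ratio r(k) = (k - 1)/(2*(k - 2)).
Normal form (A,B,C) = (1/2, 1, k - 2).
f must satisfy (1/2)·f(k+1) − (1)·f(k) = k - 2.
Degrees (0,0,1) ⇒ d ≤ 1.
A polynomial solution: f(k) = -2*(k - 1).
R(k) = B(k−1)·f(k)/C(k) = -2*(k - 1)/(k - 2); s_k = R·t_k = (k - 1)/2**k.
Check: Δs_k = (2 - k)/(2*2**k). ✓
Σ_(k=1)^n t_k = s_(n+1) − s_(1) = (2**(-n - 1)*n) − (0), i.e. 2**(-n - 1)*n.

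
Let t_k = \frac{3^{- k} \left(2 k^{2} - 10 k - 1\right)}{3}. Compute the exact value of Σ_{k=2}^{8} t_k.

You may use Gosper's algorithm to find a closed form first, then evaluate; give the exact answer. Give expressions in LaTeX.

Σ = -13165/19683

t_(k+1)/t_k = (2*k**2 - 6*k - 9)/(3*(2*k**2 - 10*k - 1)).
Factor: A=1/3; B=1; C=k**2 - 5*k - 1/2.
Need (1/3)·f(k+1) − (1)·f(k) = k**2 - 5*k - 1/2.
Bound: deg f ≤ 2.
Coefficient equations give f(k) = -3*(k**2 - 4*k - 2)/2.
Get s_k = R·t_k = (-k**2 + 4*k + 2)/3**k with R(k) = B(k−1)f(k)/C(k) = -3*(k**2 - 4*k - 2)/(2*k**2 - 10*k - 1).
Δs = (2*k**2 - 10*k - 1)/(3*3**k), as required.
Sum = s_(9) − s_(2); s_(9) = -43/19683, s_(2) = 2/3 ⇒ -13165/19683.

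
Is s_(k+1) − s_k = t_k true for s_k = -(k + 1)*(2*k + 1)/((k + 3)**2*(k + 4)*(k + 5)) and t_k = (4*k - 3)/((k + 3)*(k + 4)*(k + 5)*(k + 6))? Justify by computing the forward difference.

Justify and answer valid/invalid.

Invalid: residual 2*(-6*k**2 - 22*k + 3)/(k**6 + 25*k**5 + 257*k**4 + 1391*k**3 + 4182*k**2 + 6624*k + 4320) ≠ 0.

s_(k+1) = -(k + 2)*(2*k + 3)/((k + 4)**2*(k + 5)*(k + 6))
s_(k+1) − s_k = (4*k**3 + 13*k**2 - 17*k - 30)/(k**6 + 25*k**5 + 257*k**4 + 1391*k**3 + 4182*k**2 + 6624*k + 4320)
(s_(k+1) − s_k) − t_k = 2*(-6*k**2 - 22*k + 3)/(k**6 + 25*k**5 + 257*k**4 + 1391*k**3 + 4182*k**2 + 6624*k + 4320)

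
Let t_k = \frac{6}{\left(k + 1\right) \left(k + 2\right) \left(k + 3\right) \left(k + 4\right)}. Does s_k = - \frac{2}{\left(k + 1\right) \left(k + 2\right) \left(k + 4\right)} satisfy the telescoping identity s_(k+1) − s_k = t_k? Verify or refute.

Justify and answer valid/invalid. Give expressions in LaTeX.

s_(k+1) = -2/((k + 2)*(k + 3)*(k + 5))
s_(k+1) − s_k = 2*(3*k + 11)/(k**5 + 15*k**4 + 85*k**3 + 225*k**2 + 274*k + 120)
(s_(k+1) − s_k) − t_k = -8/(k**5 + 15*k**4 + 85*k**3 + 225*k**2 + 274*k + 120)

Invalid: residual - \frac{8}{k^{5} + 15 k^{4} + 85 k^{3} + 225 k^{2} + 274 k + 120} ≠ 0.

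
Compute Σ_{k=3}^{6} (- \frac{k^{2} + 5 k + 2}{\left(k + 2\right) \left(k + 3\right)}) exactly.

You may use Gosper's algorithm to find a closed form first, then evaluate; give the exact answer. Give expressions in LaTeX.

r(k) = (k + 2)*(5*k + (k + 1)**2 + 7)/((k + 4)*(k**2 + 5*k + 2)) after simplifying.
A = k + 2, B = k + 4, C = k**2 + 5*k + 2.
Solve (k + 2)·f(k+1) − (k + 3)·f(k) = k**2 + 5*k + 2.
d = 2 from the (1,1,2) case.
Solving with deg f ≤ 2: f(k) = k**2.
R(k) = B(k−1)·f(k)/C(k) = k**2*(k + 3)/(k**2 + 5*k + 2); s_k = R·t_k = -k**2/(k + 2).
Δs = (-k**2 - 5*k - 2)/(k**2 + 5*k + 6), as required.
Sum = s_(7) − s_(3); s_(7) = -49/9, s_(3) = -9/5 ⇒ -164/45.

Σ = -164/45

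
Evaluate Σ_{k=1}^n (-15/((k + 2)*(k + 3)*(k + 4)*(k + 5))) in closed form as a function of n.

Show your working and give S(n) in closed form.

S(n) = n*(-n**2 - 12*n - 47)/(12*(n**3 + 12*n**2 + 47*n + 60))

r(k) = (k + 2)/(k + 6) after simplifying.
Normal form (A,B,C) = (k + 2, k + 6, 1).
Key eq: (k + 2)·f(k+1) = (k + 5)·f(k) + (1).
d = 3 from the (1,1,0) case.
Solving with deg f ≤ 3: f(k) = k*(k**2 + 9*k + 26)/72.
Then R = B(k−1)f/C = k*(k + 5)*(k**2 + 9*k + 26)/72, so s_k = R(k)·t_k = 5*k*(-k**2 - 9*k - 26)/(24*(k + 2)*(k + 3)*(k + 4)).
s_(k+1) − s_k = -15/(k**4 + 14*k**3 + 71*k**2 + 154*k + 120) = t_k.
Telescope: S(n) = s_(n+1) − s_(1) = 5*(-n**3 - 12*n**2 - 47*n - 36)/(24*(n**3 + 12*n**2 + 47*n + 60)) − (-1/8) = n*(-n**2 - 12*n - 47)/(12*(n**3 + 12*n**2 + 47*n + 60)).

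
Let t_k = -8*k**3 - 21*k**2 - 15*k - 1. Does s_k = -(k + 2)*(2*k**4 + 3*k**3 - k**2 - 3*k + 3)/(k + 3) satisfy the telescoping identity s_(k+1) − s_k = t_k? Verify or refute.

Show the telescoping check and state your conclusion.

Invalid: residual k*(6*k**3 + 42*k**2 + 79*k + 49)/(k**2 + 7*k + 12) ≠ 0.

s_(k+1) = (k + 3)*(3*k - 2*(k + 1)**4 - 3*(k + 1)**3 + (k + 1)**2)/(k + 4)
s_(k+1) − s_k = (-8*k**5 - 71*k**4 - 216*k**3 - 279*k**2 - 138*k - 12)/(k**2 + 7*k + 12)
(s_(k+1) − s_k) − t_k = k*(6*k**3 + 42*k**2 + 79*k + 49)/(k**2 + 7*k + 12)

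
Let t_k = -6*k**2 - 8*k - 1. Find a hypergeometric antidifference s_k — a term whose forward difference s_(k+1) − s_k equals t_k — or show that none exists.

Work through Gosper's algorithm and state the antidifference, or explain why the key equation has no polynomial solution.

s_k = k*(-2*k**2 - k + 2)

Ratio r(k) = (6*k**2 + 20*k + 15)/(6*k**2 + 8*k + 1).
Normal form (A,B,C) = (1, 1, k**2 + 4*k/3 + 1/6).
Set up (1)·f(k+1) − (1)·f(k) − (k**2 + 4*k/3 + 1/6) = 0.
d = 3 from the (0,0,2) case.
Solve for f: f(k) = k*(2*k**2 + k - 2)/6 (degree 3 ≤ 3).
So s_k = (B(k−1)f/C)·t_k = (k*(2*k**2 + k - 2)/(6*k**2 + 8*k + 1))·t_k = k*(-2*k**2 - k + 2).
Check: Δs_k = -6*k**2 - 8*k - 1. ✓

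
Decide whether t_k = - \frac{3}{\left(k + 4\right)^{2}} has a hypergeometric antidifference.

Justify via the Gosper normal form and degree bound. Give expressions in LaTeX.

No — key equation has no polynomial f.

r(k) = (k + 4)**2/(k + 5)**2 after simplifying.
A = k**2 + 8*k + 16, B = k**2 + 10*k + 25, C = 1.
f must satisfy (k**2 + 8*k + 16)·f(k+1) − (k**2 + 8*k + 16)·f(k) = 1.
deg f ≤ 0 (via 2,2,0).
Put f(k) = c0: A·f(k+1) − B(k−1)·f(k) − C = -1; need -1 = 0 — inconsistent ⇒ no f, not summable.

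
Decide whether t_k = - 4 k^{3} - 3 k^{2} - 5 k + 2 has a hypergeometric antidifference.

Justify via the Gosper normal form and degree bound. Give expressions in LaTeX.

r(k) = (4*k**3 + 15*k**2 + 23*k + 10)/(4*k**3 + 3*k**2 + 5*k - 2) after simplifying.
Factor: A=1; B=1; C=k**3 + 3*k**2/4 + 5*k/4 - 1/2.
Set up (1)·f(k+1) − (1)·f(k) − (k**3 + 3*k**2/4 + 5*k/4 - 1/2) = 0.
d = 4 from the (0,0,3) case.
Match coefficients ⇒ f(k) = k*(k**3 - k**2 + 2*k - 4)/4.
Get s_k = R·t_k = k*(-k**3 + k**2 - 2*k + 4) with R(k) = B(k−1)f(k)/C(k) = k*(k**3 - k**2 + 2*k - 4)/(4*k**3 + 3*k**2 + 5*k - 2).
s_(k+1) − s_k = -4*k**3 - 3*k**2 - 5*k + 2 = t_k.

Yes. s_k = k \left(- k^{3} + k^{2} - 2 k + 4\right).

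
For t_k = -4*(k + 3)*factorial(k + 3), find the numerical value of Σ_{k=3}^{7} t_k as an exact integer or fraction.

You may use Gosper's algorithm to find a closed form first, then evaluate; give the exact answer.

Σ = -159664320

The ratio is (k + 4)**2/(k + 3).
Take A(k)=k + 4, B(k)=1, C(k)=k + 3.
Solve (k + 4)·f(k+1) − (1)·f(k) = k + 3.
Degrees (1,0,1) ⇒ d ≤ 0.
Coefficient equations give f(k) = 1.
So s_k = (B(k−1)f/C)·t_k = (1/(k + 3))·t_k = -4*factorial(k + 3).
Δs = -4*(k + 3)*factorial(k + 3), as required.
Telescoping: Σ = s_(8) − s_(3) = -159667200 − (-2880) = -159664320.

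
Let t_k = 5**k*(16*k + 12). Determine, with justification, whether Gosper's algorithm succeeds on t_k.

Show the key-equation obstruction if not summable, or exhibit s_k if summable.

Yes. s_k = 5**k*(4*k - 2).

The ratio is 5*(4*k + 7)/(4*k + 3).
Gosper form: A/B · C(k+1)/C(k) with A=5, B=1, C=k + 3/4.
Set up (5)·f(k+1) − (1)·f(k) − (k + 3/4) = 0.
Degrees (0,0,1) ⇒ d ≤ 1.
Match coefficients ⇒ f(k) = (2*k - 1)/8.
Get s_k = R·t_k = 5**k*(4*k - 2) with R(k) = B(k−1)f(k)/C(k) = (2*k - 1)/(2*(4*k + 3)).
Verify: 5**k*(16*k + 12) matches t_k.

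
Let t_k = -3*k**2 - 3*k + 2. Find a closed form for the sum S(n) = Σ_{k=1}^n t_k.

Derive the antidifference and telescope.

The ratio is (3*k**2 + 9*k + 4)/(3*k**2 + 3*k - 2).
Gosper form: A/B · C(k+1)/C(k) with A=1, B=1, C=k**2 + k - 2/3.
f must satisfy (1)·f(k+1) − (1)·f(k) = k**2 + k - 2/3.
From deg A=0, deg B=0, deg C=2: d=3.
Match coefficients ⇒ f(k) = k*(k**2 - 3)/3.
R(k) = B(k−1)·f(k)/C(k) = k*(k**2 - 3)/(3*k**2 + 3*k - 2); s_k = R·t_k = k*(3 - k**2).
s_(k+1) − s_k = -3*k**2 - 3*k + 2 = t_k.
Evaluate: s_(n+1) = -n**3 - 3*n**2 + 2; subtract s_(1) = 2 ⇒ S(n) = n**2*(-n - 3).

S(n) = n**2*(-n - 3)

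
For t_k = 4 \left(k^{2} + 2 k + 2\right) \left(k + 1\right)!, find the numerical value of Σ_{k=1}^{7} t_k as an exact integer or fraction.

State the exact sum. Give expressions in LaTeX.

Σ = 11612152

Compute t_(k+1)/t_k: get (k + 2)*(2*k + (k + 1)**2 + 4)/(k**2 + 2*k + 2).
Normal form (A,B,C) = (k + 2, 1, k**2 + 2*k + 2).
Need (k + 2)·f(k+1) − (1)·f(k) = k**2 + 2*k + 2.
deg f ≤ 1 (via 1,0,2).
A polynomial solution: f(k) = k.
R(k) = B(k−1)·f(k)/C(k) = k/(k**2 + 2*k + 2); s_k = R·t_k = 4*k*factorial(k + 1).
Δs = 4*(k**2 + 2*k + 2)*factorial(k + 1), as required.
Σ_(k=1)^(7) t_k = s_(8) − s_(1) = 11612160 − (8) = 11612152.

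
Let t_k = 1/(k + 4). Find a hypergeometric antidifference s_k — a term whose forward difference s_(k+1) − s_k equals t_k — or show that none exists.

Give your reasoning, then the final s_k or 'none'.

none — t_k is not Gosper-summable

t_(k+1)/t_k = (k + 4)/(k + 5).
So A=k + 4 and B=k + 5, with C=1.
f must satisfy (k + 4)·f(k+1) − (k + 4)·f(k) = 1.
d = 0 from the (1,1,0) case.
f = c0 ⇒ A·f(k+1) − B(k−1)·f(k) − C = -1. The system {-1 = 0} is inconsistent; no antidifference.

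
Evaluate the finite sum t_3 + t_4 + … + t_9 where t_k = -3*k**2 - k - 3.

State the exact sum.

Compute t_(k+1)/t_k: get (k + 3*(k + 1)**2 + 4)/(3*k**2 + k + 3).
Normal form (A,B,C) = (1, 1, k**2 + k/3 + 1).
Need (1)·f(k+1) − (1)·f(k) = k**2 + k/3 + 1.
deg f ≤ 3 (via 0,0,2).
Coefficient equations give f(k) = k*(k**2 - k + 3)/3.
Then R = B(k−1)f/C = k*(k**2 - k + 3)/(3*k**2 + k + 3), so s_k = R(k)·t_k = k*(-k**2 + k - 3).
s_(k+1) − s_k = -3*k**2 - k - 3 = t_k.
Σ_(k=3)^(9) t_k = s_(10) − s_(3) = -930 − (-27) = -903.

Σ = -903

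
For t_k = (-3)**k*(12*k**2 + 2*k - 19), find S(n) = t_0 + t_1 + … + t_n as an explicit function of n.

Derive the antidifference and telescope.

Step 1: r(k) = 3*(-12*k**2 - 26*k + 5)/(12*k**2 + 2*k - 19).
So A=-3 and B=1, with C=k**2 + k/6 - 19/12.
f must satisfy (-3)·f(k+1) − (1)·f(k) = k**2 + k/6 - 19/12.
Bound: deg f ≤ 2.
Solving with deg f ≤ 2: f(k) = -(k - 2)*(3*k + 2)/12.
R(k) = B(k−1)·f(k)/C(k) = -(k - 2)*(3*k + 2)/(12*k**2 + 2*k - 19); s_k = R·t_k = (-3)**k*(-3*k**2 + 4*k + 4).
Verify: (-3)**k*(12*k**2 + 2*k - 19) matches t_k.
Evaluate: s_(n+1) = (-3)**(n + 1)*(-3*n**2 - 2*n + 5); subtract s_(0) = 4 ⇒ S(n) = 9*(-3)**n*n**2 + 6*(-3)**n*n - 15*(-3)**n - 4.

S(n) = 9*(-3)**n*n**2 + 6*(-3)**n*n - 15*(-3)**n - 4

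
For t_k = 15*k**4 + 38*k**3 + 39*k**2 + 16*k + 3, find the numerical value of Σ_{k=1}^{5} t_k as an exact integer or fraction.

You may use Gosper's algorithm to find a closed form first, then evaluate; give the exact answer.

Ratio r(k) = (15*k**4 + 98*k**3 + 243*k**2 + 268*k + 111)/(15*k**4 + 38*k**3 + 39*k**2 + 16*k + 3).
Take A(k)=1, B(k)=1, C(k)=k**4 + 38*k**3/15 + 13*k**2/5 + 16*k/15 + 1/5.
Solve (1)·f(k+1) − (1)·f(k) = k**4 + 38*k**3/15 + 13*k**2/5 + 16*k/15 + 1/5.
deg f ≤ 5 (via 0,0,4).
Solving with deg f ≤ 5: f(k) = k*(3*k**4 + 2*k**3 - k**2 - 2*k + 1)/15.
So s_k = (B(k−1)f/C)·t_k = (k*(3*k**4 + 2*k**3 - k**2 - 2*k + 1)/(15*k**4 + 38*k**3 + 39*k**2 + 16*k + 3))·t_k = k*(3*k**4 + 2*k**3 - k**2 - 2*k + 1).
Verify: 15*k**4 + 38*k**3 + 39*k**2 + 16*k + 3 matches t_k.
Evaluate s at k=6 and k=1: 25638 and 3; difference 25635.

Σ = 25635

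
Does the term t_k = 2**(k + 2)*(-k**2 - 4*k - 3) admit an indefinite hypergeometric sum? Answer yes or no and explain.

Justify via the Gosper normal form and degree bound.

t_(k+1)/t_k = 2*(k**2 + 6*k + 8)/(k**2 + 4*k + 3).
Gosper form: A/B · C(k+1)/C(k) with A=2, B=1, C=k**2 + 4*k + 3.
f must satisfy (2)·f(k+1) − (1)·f(k) = k**2 + 4*k + 3.
d = 2 from the (0,0,2) case.
A polynomial solution: f(k) = k**2 + 1.
Then R = B(k−1)f/C = (k**2 + 1)/((k + 1)*(k + 3)), so s_k = R(k)·t_k = 2**(k + 2)*(-k**2 - 1).
s_(k+1) − s_k = 2**(k + 2)*(-k**2 - 4*k - 3) = t_k.

Yes. s_k = 2**(k + 2)*(-k**2 - 1).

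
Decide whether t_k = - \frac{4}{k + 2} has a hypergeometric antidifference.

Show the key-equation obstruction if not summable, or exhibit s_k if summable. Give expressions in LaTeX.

No — key equation has no polynomial f.

Step 1: r(k) = (k + 2)/(k + 3).
So A=k + 2 and B=k + 3, with C=1.
Solve (k + 2)·f(k+1) − (k + 2)·f(k) = 1.
Degrees (1,1,0) ⇒ d ≤ 0.
Generic f = c0 gives residual -1; -1 = 0 cannot hold, so t_k is not Gosper-summable.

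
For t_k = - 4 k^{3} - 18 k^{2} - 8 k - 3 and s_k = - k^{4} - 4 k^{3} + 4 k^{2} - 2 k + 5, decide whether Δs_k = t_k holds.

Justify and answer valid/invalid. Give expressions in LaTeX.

valid (s_(k+1) − s_k reduces to t_k)

s_(k+1) = -k**4 - 8*k**3 - 14*k**2 - 10*k + 2
s_(k+1) − s_k = -4*k**3 - 18*k**2 - 8*k - 3
(s_(k+1) − s_k) − t_k = 0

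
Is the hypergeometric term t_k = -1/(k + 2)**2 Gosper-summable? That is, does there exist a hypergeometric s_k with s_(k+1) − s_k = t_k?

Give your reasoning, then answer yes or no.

No — the linear system for f has no solution.

The ratio is (k + 2)**2/(k + 3)**2.
A = k**2 + 4*k + 4, B = k**2 + 6*k + 9, C = 1.
Set up (k**2 + 4*k + 4)·f(k+1) − (k**2 + 4*k + 4)·f(k) − (1) = 0.
Bound: deg f ≤ 0.
Write f(k) = c0. Then LHS − RHS = -1, requiring -1 = 0: contradictory. No certificate.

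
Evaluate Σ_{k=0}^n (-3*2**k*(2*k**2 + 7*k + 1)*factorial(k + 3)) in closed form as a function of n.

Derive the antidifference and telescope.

S(n) = -6*2**n*n*factorial(n + 4) - 18

t_(k+1)/t_k = 2*(2*k**3 + 19*k**2 + 54*k + 40)/(2*k**2 + 7*k + 1).
Take A(k)=2*k + 8, B(k)=1, C(k)=k**2 + 7*k/2 + 1/2.
Set up (2*k + 8)·f(k+1) − (1)·f(k) − (k**2 + 7*k/2 + 1/2) = 0.
Bound: deg f ≤ 1.
Solving with deg f ≤ 1: f(k) = (k - 1)/2.
R(k) = B(k−1)·f(k)/C(k) = (k - 1)/(2*k**2 + 7*k + 1); s_k = R·t_k = -3*2**k*(k - 1)*factorial(k + 3).
Verify: -3*2**k*(2*k**2 + 7*k + 1)*factorial(k + 3) matches t_k.
Σ_(k=0)^n t_k = s_(n+1) − s_(0) = (-6*2**n*n*factorial(n + 4)) − (18), i.e. -6*2**n*n*factorial(n + 4) - 18.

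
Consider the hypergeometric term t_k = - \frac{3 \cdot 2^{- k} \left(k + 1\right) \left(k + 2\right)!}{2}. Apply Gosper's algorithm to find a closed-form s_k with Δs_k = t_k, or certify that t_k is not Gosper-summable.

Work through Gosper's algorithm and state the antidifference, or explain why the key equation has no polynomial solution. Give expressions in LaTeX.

t_(k+1)/t_k = (k + 2)*(k + 3)/(2*(k + 1)).
A = k/2 + 3/2, B = 1, C = k + 1.
Solve (k/2 + 3/2)·f(k+1) − (1)·f(k) = k + 1.
d = 0 from the (1,0,1) case.
Solving with deg f ≤ 0: f(k) = 2.
Certificate R = B(k−1)f/C = 2/(k + 1) gives s_k = -3*factorial(k + 2)/2**k.
Verify: -3*(k + 1)*factorial(k + 2)/(2*2**k) matches t_k.

s_k = - 3 \cdot 2^{- k} \left(k + 2\right)!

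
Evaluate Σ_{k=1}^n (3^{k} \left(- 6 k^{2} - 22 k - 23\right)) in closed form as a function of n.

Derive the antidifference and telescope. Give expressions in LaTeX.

S(n) = - 9 \cdot 3^{n} n^{2} - 24 \cdot 3^{n} n - 27 \cdot 3^{n} + 27

Ratio r(k) = 3*(6*k**2 + 34*k + 51)/(6*k**2 + 22*k + 23).
Normal form (A,B,C) = (3, 1, k**2 + 11*k/3 + 23/6).
Solve (3)·f(k+1) − (1)·f(k) = k**2 + 11*k/3 + 23/6.
d = 2 from the (0,0,2) case.
Match coefficients ⇒ f(k) = (3*k**2 + 2*k + 4)/6.
Then R = B(k−1)f/C = (3*k**2 + 2*k + 4)/(6*k**2 + 22*k + 23), so s_k = R(k)·t_k = 3**k*(-3*k**2 - 2*k - 4).
Check: Δs_k = 3**k*(-6*k**2 - 22*k - 23). ✓
s_(n+1) = 3**(n + 1)*(-3*n**2 - 8*n - 9) and s_(1) = -27, so S(n) = -9*3**n*n**2 - 24*3**n*n - 27*3**n + 27.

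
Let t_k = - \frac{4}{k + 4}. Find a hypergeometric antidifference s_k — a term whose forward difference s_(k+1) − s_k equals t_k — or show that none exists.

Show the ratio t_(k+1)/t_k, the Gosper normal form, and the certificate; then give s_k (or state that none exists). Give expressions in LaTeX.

none — t_k is not Gosper-summable

t_(k+1)/t_k = (k + 4)/(k + 5).
So A=k + 4 and B=k + 5, with C=1.
Key eq: (k + 4)·f(k+1) = (k + 4)·f(k) + (1).
Bound: deg f ≤ 0.
f = c0 ⇒ A·f(k+1) − B(k−1)·f(k) − C = -1. The system {-1 = 0} is inconsistent; no antidifference.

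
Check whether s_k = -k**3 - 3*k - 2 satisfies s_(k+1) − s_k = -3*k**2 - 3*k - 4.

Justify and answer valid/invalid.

Valid — Δs_k = t_k.

s_(k+1) = -3*k - (k + 1)**3 - 5
s_(k+1) − s_k = k**3 - (k + 1)**3 - 3
(s_(k+1) − s_k) − t_k = 0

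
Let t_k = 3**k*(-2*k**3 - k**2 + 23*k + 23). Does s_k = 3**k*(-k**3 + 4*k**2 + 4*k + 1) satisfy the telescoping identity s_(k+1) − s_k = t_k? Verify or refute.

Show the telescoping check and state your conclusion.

s_(k+1) = 3**(k + 1)*(-k**3 + k**2 + 9*k + 8)
s_(k+1) − s_k = 3**k*(-2*k**3 - k**2 + 23*k + 23)
(s_(k+1) − s_k) − t_k = 0

valid; difference matches t_k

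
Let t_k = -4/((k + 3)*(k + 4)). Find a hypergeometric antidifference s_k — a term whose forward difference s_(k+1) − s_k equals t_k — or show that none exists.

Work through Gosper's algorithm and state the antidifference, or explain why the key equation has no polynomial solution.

The ratio is (k + 3)/(k + 5).
A = k + 3, B = k + 5, C = 1.
Need (k + 3)·f(k+1) − (k + 4)·f(k) = 1.
d = 1 from the (1,1,0) case.
Match coefficients ⇒ f(k) = k/3.
Get s_k = R·t_k = -4*k/(3*k + 9) with R(k) = B(k−1)f(k)/C(k) = k*(k + 4)/3.
Check: Δs_k = -4/(k**2 + 7*k + 12). ✓

s_k = -4*k/(3*k + 9)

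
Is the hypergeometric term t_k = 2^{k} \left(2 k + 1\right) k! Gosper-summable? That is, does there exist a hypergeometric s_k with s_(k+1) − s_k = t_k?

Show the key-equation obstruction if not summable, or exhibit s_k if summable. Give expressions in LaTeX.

The ratio is 2*(k + 1)*(2*k + 3)/(2*k + 1).
Take A(k)=2*k + 2, B(k)=1, C(k)=k + 1/2.
Key eq: (2*k + 2)·f(k+1) = (1)·f(k) + (k + 1/2).
Bound: deg f ≤ 0.
Match coefficients ⇒ f(k) = 1/2.
R(k) = B(k−1)·f(k)/C(k) = 1/(2*k + 1); s_k = R·t_k = 2**k*factorial(k).
s_(k+1) − s_k = 2**k*(2*k + 1)*factorial(k) = t_k.

Yes. s_k = 2^{k} k!.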